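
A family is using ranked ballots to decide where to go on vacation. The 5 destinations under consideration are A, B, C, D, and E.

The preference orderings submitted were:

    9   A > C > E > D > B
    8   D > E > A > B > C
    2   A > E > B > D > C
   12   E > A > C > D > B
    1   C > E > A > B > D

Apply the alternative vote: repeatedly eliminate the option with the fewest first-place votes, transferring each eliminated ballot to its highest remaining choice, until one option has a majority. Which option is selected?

Round 1: E 12, A 11, D 8, C 1, B 0. B has the fewest and is eliminated.
Round 2: E 12, A 11, D 8, C 1. C has the fewest and is eliminated.
Round 3: E 13, A 11, D 8. D has the fewest and is eliminated.
Round 4: E 21, A 11. E has a majority.

E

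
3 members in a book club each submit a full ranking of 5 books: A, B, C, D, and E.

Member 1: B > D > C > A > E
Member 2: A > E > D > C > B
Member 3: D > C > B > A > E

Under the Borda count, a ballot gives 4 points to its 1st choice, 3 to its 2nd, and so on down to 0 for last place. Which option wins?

D

Borda scores:
  A: 1 + 4 + 1 = 6
  B: 4 + 0 + 2 = 6
  C: 2 + 1 + 3 = 6
  D: 3 + 2 + 4 = 9
  E: 0 + 3 + 0 = 3
D has the highest total.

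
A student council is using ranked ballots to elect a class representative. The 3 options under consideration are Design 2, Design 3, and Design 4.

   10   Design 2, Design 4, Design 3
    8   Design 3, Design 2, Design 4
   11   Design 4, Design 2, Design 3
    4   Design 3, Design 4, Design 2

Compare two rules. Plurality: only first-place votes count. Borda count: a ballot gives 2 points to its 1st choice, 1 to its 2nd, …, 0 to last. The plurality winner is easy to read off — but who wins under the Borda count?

Plurality first-place counts: Design 2 10, Design 3 12, Design 4 11 → Design 3.
Borda totals: Design 2 39, Design 3 24, Design 4 36 → Design 2.

Design 2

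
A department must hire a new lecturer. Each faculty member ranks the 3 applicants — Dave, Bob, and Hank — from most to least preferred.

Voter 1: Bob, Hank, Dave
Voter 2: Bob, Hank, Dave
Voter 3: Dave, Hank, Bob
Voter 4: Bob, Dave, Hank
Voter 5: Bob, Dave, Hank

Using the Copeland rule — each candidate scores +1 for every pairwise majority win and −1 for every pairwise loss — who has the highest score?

Bob

Pairwise results:
  Dave vs Bob: Bob wins 4–1.
  Dave vs Hank: Dave wins 3–2.
  Bob vs Hank: Bob wins 4–1.
Copeland scores (wins − losses):
  Dave: 1 − 1 = 0
  Bob: 2 − 0 = 2
  Hank: 0 − 2 = -2
Bob has the best Copeland score.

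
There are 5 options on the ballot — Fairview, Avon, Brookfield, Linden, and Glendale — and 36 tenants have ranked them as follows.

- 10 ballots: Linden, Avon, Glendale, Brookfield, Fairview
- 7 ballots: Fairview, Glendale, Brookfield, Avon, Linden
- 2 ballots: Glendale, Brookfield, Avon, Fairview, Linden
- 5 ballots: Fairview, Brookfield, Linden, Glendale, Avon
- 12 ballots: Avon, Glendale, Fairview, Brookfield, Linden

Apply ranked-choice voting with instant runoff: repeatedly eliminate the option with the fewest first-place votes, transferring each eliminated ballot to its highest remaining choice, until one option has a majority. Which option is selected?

Avon

Round 1: Fairview 12, Avon 12, Linden 10, Glendale 2, Brookfield 0. Brookfield has the fewest and is eliminated.
Round 2: Fairview 12, Avon 12, Linden 10, Glendale 2. Glendale has the fewest and is eliminated.
Round 3: Avon 14, Fairview 12, Linden 10. Linden has the fewest and is eliminated.
Round 4: Avon 24, Fairview 12. Avon has a majority.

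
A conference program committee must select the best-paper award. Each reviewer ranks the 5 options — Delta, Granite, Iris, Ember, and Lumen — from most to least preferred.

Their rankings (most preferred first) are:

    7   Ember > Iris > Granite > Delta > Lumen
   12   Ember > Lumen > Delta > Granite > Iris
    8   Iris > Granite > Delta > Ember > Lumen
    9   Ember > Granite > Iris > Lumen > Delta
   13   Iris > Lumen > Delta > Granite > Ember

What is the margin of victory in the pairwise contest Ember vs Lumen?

23

Ballots ranking Ember above Lumen: 7+12+8+9 = 36.
Ballots ranking Lumen above Ember: 13.
Ember wins 36–13, a margin of 23.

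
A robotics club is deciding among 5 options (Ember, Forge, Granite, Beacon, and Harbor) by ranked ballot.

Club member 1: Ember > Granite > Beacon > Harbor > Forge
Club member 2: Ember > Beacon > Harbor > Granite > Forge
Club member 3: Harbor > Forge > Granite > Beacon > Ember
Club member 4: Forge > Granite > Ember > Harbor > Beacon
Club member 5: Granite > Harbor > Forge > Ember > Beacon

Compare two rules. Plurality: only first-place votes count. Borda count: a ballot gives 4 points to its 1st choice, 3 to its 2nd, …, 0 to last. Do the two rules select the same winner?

Plurality first-place counts: Ember 2, Forge 1, Granite 1, Beacon 0, Harbor 1 → Ember.
Borda totals: Ember 11, Forge 9, Granite 13, Beacon 6, Harbor 11 → Granite.
The two rules disagree: plurality picks Ember, Borda picks Granite.

No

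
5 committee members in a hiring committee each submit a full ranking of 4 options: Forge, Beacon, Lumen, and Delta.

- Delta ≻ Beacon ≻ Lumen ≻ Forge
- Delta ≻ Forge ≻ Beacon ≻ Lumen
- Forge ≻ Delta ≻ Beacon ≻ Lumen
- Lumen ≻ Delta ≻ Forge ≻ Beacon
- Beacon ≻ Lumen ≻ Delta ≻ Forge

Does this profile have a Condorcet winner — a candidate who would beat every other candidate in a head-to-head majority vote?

Head-to-head results (5 voters total):
Forge vs Beacon: Forge wins 3–2.
Forge vs Lumen: Lumen wins 3–2.
Forge vs Delta: Delta wins 4–1.
Beacon vs Lumen: Beacon wins 4–1.
Beacon vs Delta: Delta wins 4–1.
Lumen vs Delta: Delta wins 3–2.
Delta beats each rival — Forge (4–1), Beacon (4–1), Lumen (3–2) — so Delta is the Condorcet winner.

Yes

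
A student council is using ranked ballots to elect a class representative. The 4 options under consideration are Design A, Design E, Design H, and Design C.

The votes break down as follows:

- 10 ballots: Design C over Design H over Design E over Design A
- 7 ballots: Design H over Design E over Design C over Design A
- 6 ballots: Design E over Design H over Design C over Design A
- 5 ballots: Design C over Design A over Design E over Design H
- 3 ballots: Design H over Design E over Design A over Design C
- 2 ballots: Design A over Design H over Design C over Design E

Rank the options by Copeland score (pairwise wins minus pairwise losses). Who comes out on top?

Design H

Pairwise results:
  Design A vs Design E: Design E wins 26–7.
  Design A vs Design H: Design H wins 26–7.
  Design A vs Design C: Design C wins 28–5.
  Design E vs Design H: Design H wins 22–11.
  Design E vs Design C: Design C wins 17–16.
  Design H vs Design C: Design H wins 18–15.
Copeland scores (wins − losses):
  Design A: 0 − 3 = -3
  Design E: 1 − 2 = -1
  Design H: 3 − 0 = 3
  Design C: 2 − 1 = 1
Design H has the best Copeland score.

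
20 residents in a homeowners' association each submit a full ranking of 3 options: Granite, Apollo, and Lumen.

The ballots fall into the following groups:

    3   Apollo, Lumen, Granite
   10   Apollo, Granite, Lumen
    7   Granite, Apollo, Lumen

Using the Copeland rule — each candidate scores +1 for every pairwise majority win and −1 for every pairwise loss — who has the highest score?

Pairwise results:
  Granite vs Apollo: Apollo wins 13–7.
  Granite vs Lumen: Granite wins 17–3.
  Apollo vs Lumen: Apollo wins 20–0.
Copeland scores (wins − losses):
  Granite: 1 − 1 = 0
  Apollo: 2 − 0 = 2
  Lumen: 0 − 2 = -2
Apollo has the best Copeland score.

Apollo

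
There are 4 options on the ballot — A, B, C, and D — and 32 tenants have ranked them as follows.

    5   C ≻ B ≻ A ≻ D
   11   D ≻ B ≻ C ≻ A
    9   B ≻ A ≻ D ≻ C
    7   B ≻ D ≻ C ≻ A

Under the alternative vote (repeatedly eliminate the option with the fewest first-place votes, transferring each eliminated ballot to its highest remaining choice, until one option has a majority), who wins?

B

Round 1: B 16, D 11, C 5, A 0. A has the fewest and is eliminated.
Round 2: B 16, D 11, C 5. C has the fewest and is eliminated.
Round 3: B 21, D 11. B has a majority.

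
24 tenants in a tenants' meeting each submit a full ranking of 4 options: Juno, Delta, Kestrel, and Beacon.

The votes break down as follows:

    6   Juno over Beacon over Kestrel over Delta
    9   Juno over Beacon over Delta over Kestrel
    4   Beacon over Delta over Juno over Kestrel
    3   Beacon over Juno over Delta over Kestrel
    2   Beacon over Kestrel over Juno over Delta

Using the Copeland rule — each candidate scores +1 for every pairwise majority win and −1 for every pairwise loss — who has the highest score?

Juno

Pairwise results:
  Juno vs Delta: Juno wins 20–4.
  Juno vs Kestrel: Juno wins 22–2.
  Juno vs Beacon: Juno wins 15–9.
  Delta vs Kestrel: Delta wins 16–8.
  Delta vs Beacon: Beacon wins 24–0.
  Kestrel vs Beacon: Beacon wins 24–0.
Copeland scores (wins − losses):
  Juno: 3 − 0 = 3
  Delta: 1 − 2 = -1
  Kestrel: 0 − 3 = -3
  Beacon: 2 − 1 = 1
Juno has the best Copeland score.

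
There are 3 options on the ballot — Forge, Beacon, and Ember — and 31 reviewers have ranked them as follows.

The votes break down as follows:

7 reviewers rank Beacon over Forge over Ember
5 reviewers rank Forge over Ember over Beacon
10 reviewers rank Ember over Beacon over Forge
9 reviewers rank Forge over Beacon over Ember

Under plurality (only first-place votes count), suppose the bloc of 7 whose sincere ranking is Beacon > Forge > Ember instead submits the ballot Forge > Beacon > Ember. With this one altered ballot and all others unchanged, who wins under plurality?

Forge

First-place totals with the altered ballot: Forge 21, Beacon 0, Ember 10.
The winner is unchanged: still Forge.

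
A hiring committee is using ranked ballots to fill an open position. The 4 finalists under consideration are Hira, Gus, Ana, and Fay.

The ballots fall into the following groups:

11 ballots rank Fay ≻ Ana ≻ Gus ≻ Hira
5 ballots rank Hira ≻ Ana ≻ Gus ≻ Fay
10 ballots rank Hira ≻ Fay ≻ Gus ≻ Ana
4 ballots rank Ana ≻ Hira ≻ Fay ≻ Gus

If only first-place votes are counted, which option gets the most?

First-place vote totals:
  Hira: 15
  Gus: 0
  Ana: 4
  Fay: 11
Hira has the most first-place votes.

Hira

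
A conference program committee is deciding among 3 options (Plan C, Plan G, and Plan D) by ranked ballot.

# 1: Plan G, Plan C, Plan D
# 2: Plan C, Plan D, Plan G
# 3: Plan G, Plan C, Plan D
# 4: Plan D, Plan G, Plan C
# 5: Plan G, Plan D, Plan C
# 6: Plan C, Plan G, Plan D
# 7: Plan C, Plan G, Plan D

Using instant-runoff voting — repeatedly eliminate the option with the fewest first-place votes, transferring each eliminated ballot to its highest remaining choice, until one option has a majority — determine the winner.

Plan G

Round 1: Plan C 3, Plan G 3, Plan D 1. Plan D has the fewest and is eliminated.
Round 2: Plan G 4, Plan C 3. Plan G has a majority.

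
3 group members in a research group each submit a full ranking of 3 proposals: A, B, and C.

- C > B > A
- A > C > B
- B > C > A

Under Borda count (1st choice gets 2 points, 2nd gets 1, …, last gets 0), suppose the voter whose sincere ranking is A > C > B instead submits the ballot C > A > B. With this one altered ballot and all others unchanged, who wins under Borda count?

Borda totals with the altered ballot: A 1, B 3, C 5.
The winner is unchanged: still C.

C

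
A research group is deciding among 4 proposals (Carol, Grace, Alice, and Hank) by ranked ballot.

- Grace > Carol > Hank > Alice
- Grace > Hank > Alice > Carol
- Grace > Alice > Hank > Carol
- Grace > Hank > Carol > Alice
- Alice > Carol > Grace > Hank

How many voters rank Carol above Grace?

1

Ballots ranking Carol above Grace: 1.
Ballots ranking Grace above Carol: 4.
So 1 of 5 voters prefer Carol to Grace.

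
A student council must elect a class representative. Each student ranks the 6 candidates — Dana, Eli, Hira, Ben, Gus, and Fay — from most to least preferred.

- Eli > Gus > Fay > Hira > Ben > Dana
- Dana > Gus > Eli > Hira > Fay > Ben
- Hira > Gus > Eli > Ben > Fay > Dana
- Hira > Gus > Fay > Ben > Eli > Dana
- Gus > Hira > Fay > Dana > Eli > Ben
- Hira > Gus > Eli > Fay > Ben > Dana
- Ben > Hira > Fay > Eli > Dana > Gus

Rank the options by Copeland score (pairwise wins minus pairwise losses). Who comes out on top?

Hira

Pairwise results:
  Dana vs Eli: Eli wins 5–2.
  Dana vs Hira: Hira wins 6–1.
  Dana vs Ben: Ben wins 5–2.
  Dana vs Gus: Gus wins 5–2.
  Dana vs Fay: Fay wins 6–1.
  Eli vs Hira: Hira wins 5–2.
  Eli vs Ben: Eli wins 5–2.
  Eli vs Gus: Gus wins 5–2.
  Eli vs Fay: Eli wins 4–3.
  Hira vs Ben: Hira wins 6–1.
  Hira vs Gus: Hira wins 4–3.
  Hira vs Fay: Hira wins 6–1.
  Ben vs Gus: Gus wins 6–1.
  Ben vs Fay: Fay wins 5–2.
  Gus vs Fay: Gus wins 6–1.
Copeland scores (wins − losses):
  Dana: 0 − 5 = -5
  Eli: 3 − 2 = 1
  Hira: 5 − 0 = 5
  Ben: 1 − 4 = -3
  Gus: 4 − 1 = 3
  Fay: 2 − 3 = -1
Hira has the best Copeland score.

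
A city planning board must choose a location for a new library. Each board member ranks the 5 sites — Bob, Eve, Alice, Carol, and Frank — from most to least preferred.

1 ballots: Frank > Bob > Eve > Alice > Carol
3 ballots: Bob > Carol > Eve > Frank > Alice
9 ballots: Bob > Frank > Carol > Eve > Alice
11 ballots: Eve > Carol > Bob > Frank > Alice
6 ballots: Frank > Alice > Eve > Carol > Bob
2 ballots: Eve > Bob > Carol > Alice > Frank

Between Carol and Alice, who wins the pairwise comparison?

Carol

Ballots ranking Carol above Alice: 3+9+11+2 = 25.
Ballots ranking Alice above Carol: 1+6 = 7.
Carol wins the head-to-head, 25–7.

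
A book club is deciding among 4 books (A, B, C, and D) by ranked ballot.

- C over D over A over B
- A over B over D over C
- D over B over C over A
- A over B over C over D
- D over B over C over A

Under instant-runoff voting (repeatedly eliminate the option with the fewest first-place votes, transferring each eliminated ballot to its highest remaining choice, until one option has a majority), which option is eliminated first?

B

Round 1: A 2, D 2, C 1, B 0. B has the fewest and is eliminated.
Round 2: A 2, D 2, C 1. C has the fewest and is eliminated.
Round 3: D 3, A 2. D has a majority.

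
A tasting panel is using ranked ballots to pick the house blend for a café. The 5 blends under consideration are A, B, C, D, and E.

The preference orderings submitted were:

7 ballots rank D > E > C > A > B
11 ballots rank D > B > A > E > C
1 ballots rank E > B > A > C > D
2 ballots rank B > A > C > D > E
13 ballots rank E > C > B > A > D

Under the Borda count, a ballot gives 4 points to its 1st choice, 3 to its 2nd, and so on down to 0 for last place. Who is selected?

Borda scores:
  A: 7·1 + 11·2 + 2 + 2·3 + 13·1 = 50
  B: 7·0 + 11·3 + 3 + 2·4 + 13·2 = 70
  C: 7·2 + 11·0 + 1 + 2·2 + 13·3 = 58
  D: 7·4 + 11·4 + 0 + 2·1 + 13·0 = 74
  E: 7·3 + 11·1 + 4 + 2·0 + 13·4 = 88
E has the highest total.

E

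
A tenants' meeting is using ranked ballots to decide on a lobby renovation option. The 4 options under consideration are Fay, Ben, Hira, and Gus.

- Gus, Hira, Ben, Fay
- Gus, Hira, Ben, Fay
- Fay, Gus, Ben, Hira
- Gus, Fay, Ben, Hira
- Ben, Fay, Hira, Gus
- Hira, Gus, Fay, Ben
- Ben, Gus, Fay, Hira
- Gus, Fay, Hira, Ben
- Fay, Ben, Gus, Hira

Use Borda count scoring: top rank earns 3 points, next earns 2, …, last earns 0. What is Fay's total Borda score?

14

Borda scores:
  Fay: 0 + 0 + 3 + 2 + 2 + 1 + 1 + 2 + 3 = 14
  Ben: 1 + 1 + 1 + 1 + 3 + 0 + 3 + 0 + 2 = 12
  Hira: 2 + 2 + 0 + 0 + 1 + 3 + 0 + 1 + 0 = 9
  Gus: 3 + 3 + 2 + 3 + 0 + 2 + 2 + 3 + 1 = 19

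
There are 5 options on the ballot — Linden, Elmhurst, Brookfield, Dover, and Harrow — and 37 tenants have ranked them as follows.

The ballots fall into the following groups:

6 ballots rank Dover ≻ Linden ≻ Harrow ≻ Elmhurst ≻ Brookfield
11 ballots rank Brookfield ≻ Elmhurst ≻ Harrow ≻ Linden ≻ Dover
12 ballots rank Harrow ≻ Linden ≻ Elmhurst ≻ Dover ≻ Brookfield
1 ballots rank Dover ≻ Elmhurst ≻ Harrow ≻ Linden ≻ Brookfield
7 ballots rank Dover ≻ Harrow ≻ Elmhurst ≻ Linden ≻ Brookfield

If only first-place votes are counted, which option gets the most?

First-place vote totals:
  Linden: 0
  Elmhurst: 0
  Brookfield: 11
  Dover: 14
  Harrow: 12
Dover has the most first-place votes.

Dover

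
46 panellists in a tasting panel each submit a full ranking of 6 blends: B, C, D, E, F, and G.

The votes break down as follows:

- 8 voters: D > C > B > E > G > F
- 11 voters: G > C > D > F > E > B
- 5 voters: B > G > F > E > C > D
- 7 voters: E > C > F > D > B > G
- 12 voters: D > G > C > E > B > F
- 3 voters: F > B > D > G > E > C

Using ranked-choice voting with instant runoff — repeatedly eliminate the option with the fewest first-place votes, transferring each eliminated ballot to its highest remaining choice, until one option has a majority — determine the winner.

Round 1: D 20, G 11, E 7, B 5, F 3, C 0. C has the fewest and is eliminated.
Round 2: D 20, G 11, E 7, B 5, F 3. F has the fewest and is eliminated.
Round 3: D 20, G 11, B 8, E 7. E has the fewest and is eliminated.
Round 4: D 27, G 11, B 8. D has a majority.

D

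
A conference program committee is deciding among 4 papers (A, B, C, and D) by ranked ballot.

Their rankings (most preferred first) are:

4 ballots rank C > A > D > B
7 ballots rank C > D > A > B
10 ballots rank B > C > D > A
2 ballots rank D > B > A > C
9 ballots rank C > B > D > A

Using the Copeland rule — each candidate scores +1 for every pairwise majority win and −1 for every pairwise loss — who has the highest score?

C

Pairwise results:
  A vs B: B wins 21–11.
  A vs C: C wins 30–2.
  A vs D: D wins 28–4.
  B vs C: C wins 20–12.
  B vs D: B wins 19–13.
  C vs D: C wins 30–2.
Copeland scores (wins − losses):
  A: 0 − 3 = -3
  B: 2 − 1 = 1
  C: 3 − 0 = 3
  D: 1 − 2 = -1
C has the best Copeland score.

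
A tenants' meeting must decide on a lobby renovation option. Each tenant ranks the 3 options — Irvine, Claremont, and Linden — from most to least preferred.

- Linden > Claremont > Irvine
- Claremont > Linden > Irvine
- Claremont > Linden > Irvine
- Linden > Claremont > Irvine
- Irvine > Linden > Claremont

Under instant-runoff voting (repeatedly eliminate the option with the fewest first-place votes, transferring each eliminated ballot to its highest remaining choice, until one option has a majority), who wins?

Round 1: Claremont 2, Linden 2, Irvine 1. Irvine has the fewest and is eliminated.
Round 2: Linden 3, Claremont 2. Linden has a majority.

Linden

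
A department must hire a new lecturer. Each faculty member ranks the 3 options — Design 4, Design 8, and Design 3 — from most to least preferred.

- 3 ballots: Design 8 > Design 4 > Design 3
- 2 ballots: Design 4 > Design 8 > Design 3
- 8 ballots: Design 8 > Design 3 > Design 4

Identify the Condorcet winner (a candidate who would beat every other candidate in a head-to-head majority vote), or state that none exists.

Design 8

Head-to-head results (13 voters total):
Design 4 vs Design 8: Design 8 wins 11–2.
Design 4 vs Design 3: Design 3 wins 8–5.
Design 8 vs Design 3: Design 8 wins 13–0.
Design 8 beats each rival — Design 4 (11–2), Design 3 (13–0) — so Design 8 is the Condorcet winner.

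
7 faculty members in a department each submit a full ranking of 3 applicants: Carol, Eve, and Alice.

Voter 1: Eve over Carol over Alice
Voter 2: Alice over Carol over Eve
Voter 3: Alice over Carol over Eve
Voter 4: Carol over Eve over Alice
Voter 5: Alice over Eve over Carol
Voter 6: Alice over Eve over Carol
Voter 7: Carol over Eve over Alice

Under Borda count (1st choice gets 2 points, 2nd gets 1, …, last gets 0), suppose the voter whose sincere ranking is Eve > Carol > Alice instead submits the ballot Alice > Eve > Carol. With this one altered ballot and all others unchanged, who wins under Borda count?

Borda totals with the altered ballot: Carol 6, Eve 5, Alice 10.
The winner is unchanged: still Alice.

Alice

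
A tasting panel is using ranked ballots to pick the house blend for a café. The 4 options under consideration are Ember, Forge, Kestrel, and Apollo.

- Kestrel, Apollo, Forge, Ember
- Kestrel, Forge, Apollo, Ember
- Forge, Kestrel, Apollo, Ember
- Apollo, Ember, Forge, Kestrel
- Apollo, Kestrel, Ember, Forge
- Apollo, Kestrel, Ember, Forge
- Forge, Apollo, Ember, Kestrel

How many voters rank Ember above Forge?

3

Ballots ranking Ember above Forge: 3.
Ballots ranking Forge above Ember: 4.
So 3 of 7 voters prefer Ember to Forge.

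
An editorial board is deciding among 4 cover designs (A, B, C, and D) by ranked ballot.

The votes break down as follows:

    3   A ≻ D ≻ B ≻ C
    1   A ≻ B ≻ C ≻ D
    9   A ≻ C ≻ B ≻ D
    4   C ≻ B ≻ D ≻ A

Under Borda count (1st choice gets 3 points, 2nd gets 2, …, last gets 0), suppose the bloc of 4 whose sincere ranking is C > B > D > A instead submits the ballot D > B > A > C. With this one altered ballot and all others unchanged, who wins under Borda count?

Borda totals with the altered ballot: A 43, B 22, C 19, D 18.
The winner is unchanged: still A.

A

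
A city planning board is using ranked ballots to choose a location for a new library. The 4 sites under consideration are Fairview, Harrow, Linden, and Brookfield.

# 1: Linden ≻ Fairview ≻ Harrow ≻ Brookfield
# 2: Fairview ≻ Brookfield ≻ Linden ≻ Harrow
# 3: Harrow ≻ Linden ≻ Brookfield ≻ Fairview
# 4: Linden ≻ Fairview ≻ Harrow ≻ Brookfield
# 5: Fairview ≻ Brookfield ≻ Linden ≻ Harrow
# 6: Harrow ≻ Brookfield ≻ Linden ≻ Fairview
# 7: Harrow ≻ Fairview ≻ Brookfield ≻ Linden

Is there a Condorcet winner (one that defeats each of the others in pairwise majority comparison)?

Head-to-head results (7 voters total):
Fairview vs Harrow: Fairview wins 4–3.
Fairview vs Linden: Linden wins 4–3.
Fairview vs Brookfield: Fairview wins 5–2.
Harrow vs Linden: Linden wins 4–3.
Harrow vs Brookfield: Harrow wins 5–2.
Linden vs Brookfield: Brookfield wins 4–3.
No candidate beats all others: Fairview beats Brookfield beats Linden beats Fairview, a majority cycle.

No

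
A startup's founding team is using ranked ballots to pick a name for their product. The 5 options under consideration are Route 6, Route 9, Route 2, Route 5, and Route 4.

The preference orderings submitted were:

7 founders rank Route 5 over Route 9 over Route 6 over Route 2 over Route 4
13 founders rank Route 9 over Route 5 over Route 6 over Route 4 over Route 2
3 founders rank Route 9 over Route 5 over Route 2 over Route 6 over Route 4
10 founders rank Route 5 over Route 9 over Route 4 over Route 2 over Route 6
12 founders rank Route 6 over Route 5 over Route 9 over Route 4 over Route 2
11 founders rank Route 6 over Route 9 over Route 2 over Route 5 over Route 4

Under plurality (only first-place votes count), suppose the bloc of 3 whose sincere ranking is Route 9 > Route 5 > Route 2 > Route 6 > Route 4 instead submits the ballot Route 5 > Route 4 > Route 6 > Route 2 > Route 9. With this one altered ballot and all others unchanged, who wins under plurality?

First-place totals with the altered ballot: Route 6 23, Route 9 13, Route 2 0, Route 5 20, Route 4 0.
The winner is unchanged: still Route 6.

Route 6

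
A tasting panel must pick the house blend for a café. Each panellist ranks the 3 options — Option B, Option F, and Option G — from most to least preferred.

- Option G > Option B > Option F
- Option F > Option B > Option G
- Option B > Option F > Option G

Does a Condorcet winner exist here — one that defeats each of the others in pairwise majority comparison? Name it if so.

Option B

Head-to-head results (3 voters total):
Option B vs Option F: Option B wins 2–1.
Option B vs Option G: Option B wins 2–1.
Option F vs Option G: Option F wins 2–1.
Option B beats each rival — Option F (2–1), Option G (2–1) — so Option B is the Condorcet winner.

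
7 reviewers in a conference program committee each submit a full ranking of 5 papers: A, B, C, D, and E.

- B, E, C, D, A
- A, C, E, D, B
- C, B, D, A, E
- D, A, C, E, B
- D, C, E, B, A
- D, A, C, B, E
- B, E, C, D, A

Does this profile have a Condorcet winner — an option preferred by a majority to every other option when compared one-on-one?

Yes

Head-to-head results (7 voters total):
A vs B: B wins 4–3.
A vs C: C wins 4–3.
A vs D: D wins 6–1.
A vs E: A wins 4–3.
B vs C: C wins 5–2.
B vs D: D wins 4–3.
B vs E: B wins 4–3.
C vs D: C wins 4–3.
C vs E: C wins 5–2.
D vs E: D wins 4–3.
C beats each rival — A (4–3), B (5–2), D (4–3), E (5–2) — so C is the Condorcet winner.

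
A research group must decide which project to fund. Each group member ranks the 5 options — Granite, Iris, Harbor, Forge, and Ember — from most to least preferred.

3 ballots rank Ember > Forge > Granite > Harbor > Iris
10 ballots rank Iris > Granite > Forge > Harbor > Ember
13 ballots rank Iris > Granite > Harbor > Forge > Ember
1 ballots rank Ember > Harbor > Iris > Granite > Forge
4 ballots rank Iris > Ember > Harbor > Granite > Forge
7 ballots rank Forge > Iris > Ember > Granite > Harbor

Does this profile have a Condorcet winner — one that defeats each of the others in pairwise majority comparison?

Head-to-head results (38 voters total):
Granite vs Iris: Iris wins 35–3.
Granite vs Harbor: Granite wins 33–5.
Granite vs Forge: Granite wins 28–10.
Granite vs Ember: Granite wins 23–15.
Iris vs Harbor: Iris wins 34–4.
Iris vs Forge: Iris wins 28–10.
Iris vs Ember: Iris wins 34–4.
Harbor vs Forge: Forge wins 20–18.
Harbor vs Ember: Harbor wins 23–15.
Forge vs Ember: Forge wins 30–8.
Iris beats each rival — Granite (35–3), Harbor (34–4), Forge (28–10), Ember (34–4) — so Iris is the Condorcet winner.

Yes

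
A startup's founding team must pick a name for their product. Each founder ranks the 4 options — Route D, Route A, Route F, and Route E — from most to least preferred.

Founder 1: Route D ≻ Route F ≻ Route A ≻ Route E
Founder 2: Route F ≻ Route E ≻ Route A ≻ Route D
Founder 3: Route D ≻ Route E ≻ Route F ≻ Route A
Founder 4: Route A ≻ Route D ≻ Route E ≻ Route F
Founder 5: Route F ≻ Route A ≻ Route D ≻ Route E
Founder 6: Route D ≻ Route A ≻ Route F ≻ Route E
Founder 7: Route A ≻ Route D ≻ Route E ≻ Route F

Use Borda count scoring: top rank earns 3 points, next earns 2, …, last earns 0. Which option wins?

Route D

Borda scores:
  Route D: 3 + 0 + 3 + 2 + 1 + 3 + 2 = 14
  Route A: 1 + 1 + 0 + 3 + 2 + 2 + 3 = 12
  Route F: 2 + 3 + 1 + 0 + 3 + 1 + 0 = 10
  Route E: 0 + 2 + 2 + 1 + 0 + 0 + 1 = 6
Route D has the highest total.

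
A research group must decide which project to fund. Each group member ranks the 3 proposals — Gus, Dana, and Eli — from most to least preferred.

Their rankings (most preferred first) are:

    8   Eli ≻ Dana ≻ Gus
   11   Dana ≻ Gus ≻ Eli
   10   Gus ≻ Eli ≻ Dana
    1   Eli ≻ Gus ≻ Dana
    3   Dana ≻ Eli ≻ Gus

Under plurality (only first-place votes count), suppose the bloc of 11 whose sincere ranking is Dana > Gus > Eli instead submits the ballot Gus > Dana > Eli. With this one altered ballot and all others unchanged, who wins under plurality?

First-place totals with the altered ballot: Gus 21, Dana 3, Eli 9.
The switch changes the winner from Dana to Gus.

Gus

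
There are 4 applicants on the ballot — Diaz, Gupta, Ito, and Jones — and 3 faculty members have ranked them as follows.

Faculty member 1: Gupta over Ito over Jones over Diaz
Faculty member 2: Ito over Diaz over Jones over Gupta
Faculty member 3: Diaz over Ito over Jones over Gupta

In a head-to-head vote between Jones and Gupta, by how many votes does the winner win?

1

Ballots ranking Jones above Gupta: 2.
Ballots ranking Gupta above Jones: 1.
Jones wins 2–1, a margin of 1.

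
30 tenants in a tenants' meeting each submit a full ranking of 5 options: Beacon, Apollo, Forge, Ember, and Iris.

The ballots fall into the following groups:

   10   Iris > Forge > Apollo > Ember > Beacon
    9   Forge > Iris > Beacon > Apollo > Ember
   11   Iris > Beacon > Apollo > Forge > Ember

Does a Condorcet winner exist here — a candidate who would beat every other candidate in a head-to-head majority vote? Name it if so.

Head-to-head results (30 voters total):
Beacon vs Apollo: Beacon wins 20–10.
Beacon vs Forge: Forge wins 19–11.
Beacon vs Ember: Beacon wins 20–10.
Beacon vs Iris: Iris wins 30–0.
Apollo vs Forge: Forge wins 19–11.
Apollo vs Ember: Apollo wins 30–0.
Apollo vs Iris: Iris wins 30–0.
Forge vs Ember: Forge wins 30–0.
Forge vs Iris: Iris wins 21–9.
Ember vs Iris: Iris wins 30–0.
Iris beats each rival — Beacon (30–0), Apollo (30–0), Forge (21–9), Ember (30–0) — so Iris is the Condorcet winner.

Iris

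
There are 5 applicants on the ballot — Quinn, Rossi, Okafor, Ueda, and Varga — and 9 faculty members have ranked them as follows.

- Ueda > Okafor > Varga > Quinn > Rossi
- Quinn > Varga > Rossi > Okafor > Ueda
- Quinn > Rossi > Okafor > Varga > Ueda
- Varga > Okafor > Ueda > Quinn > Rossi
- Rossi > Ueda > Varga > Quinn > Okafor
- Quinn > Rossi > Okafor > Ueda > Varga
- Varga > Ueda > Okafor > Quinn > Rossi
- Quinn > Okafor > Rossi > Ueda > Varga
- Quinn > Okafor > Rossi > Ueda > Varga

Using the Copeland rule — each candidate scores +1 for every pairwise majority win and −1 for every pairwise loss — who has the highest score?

Pairwise results:
  Quinn vs Rossi: Quinn wins 8–1.
  Quinn vs Okafor: Quinn wins 6–3.
  Quinn vs Ueda: Quinn wins 5–4.
  Quinn vs Varga: Quinn wins 5–4.
  Rossi vs Okafor: Okafor wins 5–4.
  Rossi vs Ueda: Rossi wins 6–3.
  Rossi vs Varga: Rossi wins 5–4.
  Okafor vs Ueda: Okafor wins 6–3.
  Okafor vs Varga: Okafor wins 5–4.
  Ueda vs Varga: Ueda wins 5–4.
Copeland scores (wins − losses):
  Quinn: 4 − 0 = 4
  Rossi: 2 − 2 = 0
  Okafor: 3 − 1 = 2
  Ueda: 1 − 3 = -2
  Varga: 0 − 4 = -4
Quinn has the best Copeland score.

Quinn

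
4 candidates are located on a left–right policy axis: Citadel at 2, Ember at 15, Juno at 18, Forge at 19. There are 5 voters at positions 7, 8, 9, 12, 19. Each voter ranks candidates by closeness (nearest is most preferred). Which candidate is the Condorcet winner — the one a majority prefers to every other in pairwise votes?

Ember

With single-peaked preferences on a line, the Condorcet winner is the candidate closest to the median voter.
The median voter (position 9) is closest to Ember at 15.
Check: Ember vs Forge — voters closer to Ember: 4 of 5.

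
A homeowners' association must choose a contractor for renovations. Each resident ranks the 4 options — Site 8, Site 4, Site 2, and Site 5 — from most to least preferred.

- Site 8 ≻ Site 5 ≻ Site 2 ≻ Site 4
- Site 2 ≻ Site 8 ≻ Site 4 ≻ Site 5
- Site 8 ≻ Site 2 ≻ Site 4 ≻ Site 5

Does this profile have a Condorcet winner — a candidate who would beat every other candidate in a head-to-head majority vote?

Yes

Head-to-head results (3 voters total):
Site 8 vs Site 4: Site 8 wins 3–0.
Site 8 vs Site 2: Site 8 wins 2–1.
Site 8 vs Site 5: Site 8 wins 3–0.
Site 4 vs Site 2: Site 2 wins 3–0.
Site 4 vs Site 5: Site 4 wins 2–1.
Site 2 vs Site 5: Site 2 wins 2–1.
Site 8 beats each rival — Site 4 (3–0), Site 2 (2–1), Site 5 (3–0) — so Site 8 is the Condorcet winner.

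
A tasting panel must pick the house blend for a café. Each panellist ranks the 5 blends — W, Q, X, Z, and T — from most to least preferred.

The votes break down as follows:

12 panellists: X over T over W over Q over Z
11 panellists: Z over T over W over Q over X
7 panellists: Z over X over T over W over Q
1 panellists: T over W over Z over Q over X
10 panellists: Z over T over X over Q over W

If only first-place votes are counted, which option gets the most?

Z

First-place vote totals:
  W: 0
  Q: 0
  X: 12
  Z: 28
  T: 1
Z has the most first-place votes.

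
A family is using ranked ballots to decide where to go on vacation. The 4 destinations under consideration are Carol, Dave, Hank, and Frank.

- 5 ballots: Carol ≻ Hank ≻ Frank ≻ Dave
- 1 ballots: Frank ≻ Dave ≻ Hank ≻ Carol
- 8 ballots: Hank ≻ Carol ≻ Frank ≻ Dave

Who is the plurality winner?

Hank

First-place vote totals:
  Carol: 5
  Dave: 0
  Hank: 8
  Frank: 1
Hank has the most first-place votes.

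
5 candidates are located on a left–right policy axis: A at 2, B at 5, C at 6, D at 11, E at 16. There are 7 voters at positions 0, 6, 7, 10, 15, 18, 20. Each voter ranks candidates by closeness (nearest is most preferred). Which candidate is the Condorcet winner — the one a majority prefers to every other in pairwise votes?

With single-peaked preferences on a line, the Condorcet winner is the candidate closest to the median voter.
The median voter (position 10) is closest to D at 11.
Check: D vs E — voters closer to D: 4 of 7.

D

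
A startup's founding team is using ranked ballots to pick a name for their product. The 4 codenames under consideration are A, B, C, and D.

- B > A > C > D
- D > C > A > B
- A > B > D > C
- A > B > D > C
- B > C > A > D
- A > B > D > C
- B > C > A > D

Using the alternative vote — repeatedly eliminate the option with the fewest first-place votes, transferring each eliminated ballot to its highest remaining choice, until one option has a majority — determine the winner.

A

Round 1: A 3, B 3, D 1, C 0. C has the fewest and is eliminated.
Round 2: A 3, B 3, D 1. D has the fewest and is eliminated.
Round 3: A 4, B 3. A has a majority.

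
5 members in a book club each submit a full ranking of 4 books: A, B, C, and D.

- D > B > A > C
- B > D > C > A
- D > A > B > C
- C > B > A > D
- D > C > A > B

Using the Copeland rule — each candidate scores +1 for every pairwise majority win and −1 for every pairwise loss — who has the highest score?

D

Pairwise results:
  A vs B: B wins 3–2.
  A vs C: C wins 3–2.
  A vs D: D wins 4–1.
  B vs C: B wins 3–2.
  B vs D: D wins 3–2.
  C vs D: D wins 4–1.
Copeland scores (wins − losses):
  A: 0 − 3 = -3
  B: 2 − 1 = 1
  C: 1 − 2 = -1
  D: 3 − 0 = 3
D has the best Copeland score.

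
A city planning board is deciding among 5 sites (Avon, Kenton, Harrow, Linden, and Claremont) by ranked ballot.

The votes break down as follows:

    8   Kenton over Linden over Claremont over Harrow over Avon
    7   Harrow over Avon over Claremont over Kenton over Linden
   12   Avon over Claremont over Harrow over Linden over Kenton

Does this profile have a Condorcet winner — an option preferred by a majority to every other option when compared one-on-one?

No

Head-to-head results (27 voters total):
Avon vs Kenton: Avon wins 19–8.
Avon vs Harrow: Harrow wins 15–12.
Avon vs Linden: Avon wins 19–8.
Avon vs Claremont: Avon wins 19–8.
Kenton vs Harrow: Harrow wins 19–8.
Kenton vs Linden: Kenton wins 15–12.
Kenton vs Claremont: Claremont wins 19–8.
Harrow vs Linden: Harrow wins 19–8.
Harrow vs Claremont: Claremont wins 20–7.
Linden vs Claremont: Claremont wins 19–8.
No candidate beats all others: Avon beats Claremont beats Harrow beats Avon, a majority cycle.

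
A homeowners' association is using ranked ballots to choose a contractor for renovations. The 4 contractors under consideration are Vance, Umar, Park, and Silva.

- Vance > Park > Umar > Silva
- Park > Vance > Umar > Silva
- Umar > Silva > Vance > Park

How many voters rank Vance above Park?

2

Ballots ranking Vance above Park: 2.
Ballots ranking Park above Vance: 1.
So 2 of 3 voters prefer Vance to Park.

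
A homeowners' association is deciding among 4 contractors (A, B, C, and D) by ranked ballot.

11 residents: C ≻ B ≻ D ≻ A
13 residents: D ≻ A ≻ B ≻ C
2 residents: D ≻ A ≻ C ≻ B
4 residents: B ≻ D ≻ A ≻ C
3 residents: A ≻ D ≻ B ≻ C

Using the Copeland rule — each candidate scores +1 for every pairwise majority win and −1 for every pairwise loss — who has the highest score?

Pairwise results:
  A vs B: A wins 18–15.
  A vs C: A wins 22–11.
  A vs D: D wins 30–3.
  B vs C: B wins 20–13.
  B vs D: D wins 18–15.
  C vs D: D wins 22–11.
Copeland scores (wins − losses):
  A: 2 − 1 = 1
  B: 1 − 2 = -1
  C: 0 − 3 = -3
  D: 3 − 0 = 3
D has the best Copeland score.

D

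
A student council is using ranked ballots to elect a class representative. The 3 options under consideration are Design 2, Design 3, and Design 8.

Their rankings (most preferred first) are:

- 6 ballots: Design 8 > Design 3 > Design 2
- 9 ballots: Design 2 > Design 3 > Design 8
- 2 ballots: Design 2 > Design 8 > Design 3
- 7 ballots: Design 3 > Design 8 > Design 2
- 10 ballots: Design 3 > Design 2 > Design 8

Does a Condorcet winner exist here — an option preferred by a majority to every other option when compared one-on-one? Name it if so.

Head-to-head results (34 voters total):
Design 2 vs Design 3: Design 3 wins 23–11.
Design 2 vs Design 8: Design 2 wins 21–13.
Design 3 vs Design 8: Design 3 wins 26–8.
Design 3 beats each rival — Design 2 (23–11), Design 8 (26–8) — so Design 3 is the Condorcet winner.

Design 3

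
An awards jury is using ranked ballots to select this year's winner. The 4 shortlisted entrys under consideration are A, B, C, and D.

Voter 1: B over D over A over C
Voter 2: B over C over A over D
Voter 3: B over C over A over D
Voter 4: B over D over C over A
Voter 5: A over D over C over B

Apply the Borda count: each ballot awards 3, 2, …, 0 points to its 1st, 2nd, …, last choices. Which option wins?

B

Borda scores:
  A: 1 + 1 + 1 + 0 + 3 = 6
  B: 3 + 3 + 3 + 3 + 0 = 12
  C: 0 + 2 + 2 + 1 + 1 = 6
  D: 2 + 0 + 0 + 2 + 2 = 6
B has the highest total.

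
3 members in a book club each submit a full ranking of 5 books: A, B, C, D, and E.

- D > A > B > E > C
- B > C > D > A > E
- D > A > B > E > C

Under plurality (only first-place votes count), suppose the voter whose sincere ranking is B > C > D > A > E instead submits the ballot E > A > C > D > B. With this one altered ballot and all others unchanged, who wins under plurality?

D

First-place totals with the altered ballot: A 0, B 0, C 0, D 2, E 1.
The winner is unchanged: still D.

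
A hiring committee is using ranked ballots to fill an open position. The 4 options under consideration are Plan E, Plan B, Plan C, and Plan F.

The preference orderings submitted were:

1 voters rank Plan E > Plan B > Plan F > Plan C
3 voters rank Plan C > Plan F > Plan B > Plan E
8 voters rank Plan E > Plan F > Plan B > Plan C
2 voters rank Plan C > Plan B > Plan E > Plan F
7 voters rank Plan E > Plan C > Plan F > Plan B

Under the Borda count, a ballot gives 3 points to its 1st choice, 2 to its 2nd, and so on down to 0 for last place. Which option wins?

Plan E

Borda scores:
  Plan E: 3 + 3·0 + 8·3 + 2·1 + 7·3 = 50
  Plan B: 2 + 3·1 + 8·1 + 2·2 + 7·0 = 17
  Plan C: 0 + 3·3 + 8·0 + 2·3 + 7·2 = 29
  Plan F: 1 + 3·2 + 8·2 + 2·0 + 7·1 = 30
Plan E has the highest total.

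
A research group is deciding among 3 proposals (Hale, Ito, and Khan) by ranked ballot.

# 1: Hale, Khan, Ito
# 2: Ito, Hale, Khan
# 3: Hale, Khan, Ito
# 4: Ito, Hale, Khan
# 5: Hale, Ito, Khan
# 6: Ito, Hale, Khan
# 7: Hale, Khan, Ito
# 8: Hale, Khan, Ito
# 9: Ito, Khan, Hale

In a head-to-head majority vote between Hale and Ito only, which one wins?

Hale

Ballots ranking Hale above Ito: 5.
Ballots ranking Ito above Hale: 4.
Hale wins the head-to-head, 5–4.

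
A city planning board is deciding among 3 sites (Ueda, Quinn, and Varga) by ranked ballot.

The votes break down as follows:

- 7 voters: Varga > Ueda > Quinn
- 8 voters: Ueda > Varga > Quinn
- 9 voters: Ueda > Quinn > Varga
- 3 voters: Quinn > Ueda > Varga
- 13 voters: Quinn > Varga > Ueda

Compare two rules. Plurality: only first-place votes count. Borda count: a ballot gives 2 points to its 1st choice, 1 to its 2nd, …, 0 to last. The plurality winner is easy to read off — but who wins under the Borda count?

Ueda

Plurality first-place counts: Ueda 17, Quinn 16, Varga 7 → Ueda.
Borda totals: Ueda 44, Quinn 41, Varga 35 → Ueda.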